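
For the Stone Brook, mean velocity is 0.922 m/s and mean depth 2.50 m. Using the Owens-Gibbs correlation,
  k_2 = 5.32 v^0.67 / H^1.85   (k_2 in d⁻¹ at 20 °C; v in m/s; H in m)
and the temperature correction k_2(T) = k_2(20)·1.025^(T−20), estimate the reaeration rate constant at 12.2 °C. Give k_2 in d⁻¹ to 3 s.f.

k_2(20) = 5.32 × 0.922^0.67 / 2.50^1.85 = 5.32 × 0.9470 / 5.447 = 0.9249 d⁻¹.
k_2(12.2) = 0.9249 × 1.025^(12.2−20) = 0.9249 × 0.8248 = 0.7629 d⁻¹.

k_2 ≈ 0.763 d⁻¹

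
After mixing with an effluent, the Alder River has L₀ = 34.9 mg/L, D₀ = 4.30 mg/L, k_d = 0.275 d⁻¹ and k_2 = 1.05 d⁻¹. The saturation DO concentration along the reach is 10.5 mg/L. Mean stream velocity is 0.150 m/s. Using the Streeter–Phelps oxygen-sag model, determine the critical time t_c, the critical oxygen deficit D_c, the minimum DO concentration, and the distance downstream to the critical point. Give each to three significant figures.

t_c ≈ 1.18 d; D_c ≈ 6.61 mg/L; min DO ≈ 3.89 mg/L; x_c ≈ 15.3 km

At the critical point dD/dt = 0, so k_d L₀ e^(−k_d t) = k_2 D. Substituting D(t) from the Streeter–Phelps equation and solving for t gives
t_c = ln[(k_2/k_d)(1 − D₀(k_2−k_d)/(k_d L₀))] / (k_2−k_d).
Here k_2−k_d = 0.7750 d⁻¹ and 1 − D₀(k_2−k_d)/(k_d L₀) = 1 − 4.30×0.7750/(0.275×34.9) = 0.6528, so
t_c = ln(3.818 × 0.6528) / 0.7750 = 0.9133 / 0.7750 = 1.178 d.
L(t_c) = L₀ e^(−k_d t_c) = 34.9 × 0.7232 = 25.24 mg/L, and at the critical point k_2 D_c = k_d L, so D_c = (0.275/1.05) × 25.24 = 6.610 mg/L.
Minimum DO = C_s − D_c = 10.5 − 6.610 = 3.890 mg/L.
x_c = v t_c = 0.150 m/s × 1.178 d × 86400 s/d = 15270 m ≈ 15.3 km.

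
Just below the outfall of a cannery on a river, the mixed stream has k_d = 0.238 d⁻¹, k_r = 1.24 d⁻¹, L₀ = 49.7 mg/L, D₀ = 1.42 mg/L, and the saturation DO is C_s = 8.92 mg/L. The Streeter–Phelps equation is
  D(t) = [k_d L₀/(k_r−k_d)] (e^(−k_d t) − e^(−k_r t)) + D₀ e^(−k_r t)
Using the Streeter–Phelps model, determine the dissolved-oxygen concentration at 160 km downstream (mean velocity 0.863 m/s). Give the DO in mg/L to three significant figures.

Travel time t = x/v = 160 km / (0.863 m/s) = 160000 m / 0.863 m/s = 185400 s = 2.146 d.
k_d L₀/(k_r−k_d) = 0.238×49.7/(1.24−0.238) = 11.83/1.002 = 11.80 mg/L.
e^(−k_d t) = e^(−0.238×2.146) = 0.6001; e^(−k_r t) = e^(−1.24×2.146) = 0.06989.
D = 11.80 × (0.6001 − 0.06989) + 1.42 × 0.06989 = 6.259 + 0.09924 = 6.358 mg/L.
DO = C_s − D = 8.92 − 6.358 = 2.562 mg/L.

DO ≈ 2.56 mg/L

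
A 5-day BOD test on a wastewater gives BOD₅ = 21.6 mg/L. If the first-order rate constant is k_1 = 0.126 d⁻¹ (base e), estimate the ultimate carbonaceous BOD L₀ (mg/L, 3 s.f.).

BOD₅ = L₀(1 − e^(−5k_1)) ⇒ L₀ = BOD₅ / (1 − e^(−5×0.126))
= 21.6 / (1 − 0.5326) = 21.6 / 0.4674 = 46.21 mg/L.

L₀ ≈ 46.2 mg/L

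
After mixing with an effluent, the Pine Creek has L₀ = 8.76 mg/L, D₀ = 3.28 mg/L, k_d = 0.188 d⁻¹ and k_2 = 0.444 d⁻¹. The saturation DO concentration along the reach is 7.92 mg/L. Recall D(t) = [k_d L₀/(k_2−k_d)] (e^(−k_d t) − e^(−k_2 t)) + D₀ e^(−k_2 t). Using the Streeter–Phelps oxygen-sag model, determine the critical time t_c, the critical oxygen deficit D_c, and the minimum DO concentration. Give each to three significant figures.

At the critical point dD/dt = 0, so k_d L₀ e^(−k_d t) = k_2 D. Substituting D(t) from the Streeter–Phelps equation and solving for t gives
t_c = ln[(k_2/k_d)(1 − D₀(k_2−k_d)/(k_d L₀))] / (k_2−k_d).
Here k_2−k_d = 0.2560 d⁻¹ and 1 − D₀(k_2−k_d)/(k_d L₀) = 1 − 3.28×0.2560/(0.188×8.76) = 0.4901, so
t_c = ln(2.362 × 0.4901) / 0.2560 = 0.1463 / 0.2560 = 0.5715 d.
D_c = (k_d/k_2) L₀ e^(−k_d t_c) = (0.188/0.444) × 8.76 × e^(−0.188×0.5715) = 0.4234 × 8.76 × 0.8981 = 3.331 mg/L.
Minimum DO = C_s − D_c = 7.92 − 3.331 = 4.589 mg/L.

t_c ≈ 0.572 d; D_c ≈ 3.33 mg/L; min DO ≈ 4.59 mg/L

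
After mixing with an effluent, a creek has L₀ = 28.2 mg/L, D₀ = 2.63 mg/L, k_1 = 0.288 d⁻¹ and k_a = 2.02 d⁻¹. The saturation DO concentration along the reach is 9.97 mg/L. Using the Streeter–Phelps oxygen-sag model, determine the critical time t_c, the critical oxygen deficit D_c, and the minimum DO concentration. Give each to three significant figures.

t_c = [1/(k_a−k_1)] ln[(k_a/k_1)(1 − D₀(k_a−k_1)/(k_1 L₀))]
= [1/(2.02−0.288)] ln[(2.02/0.288)(1 − 2.63×1.732/(0.288×28.2))]
= (1/1.732) ln[7.014 × 0.4391] = 0.5774 × ln(3.080) = 0.5774 × 1.125 = 0.6495 d.
D_c = (k_1/k_a) L₀ e^(−k_1 t_c) = (0.288/2.02) × 28.2 × e^(−0.288×0.6495) = 0.1426 × 28.2 × 0.8294 = 3.335 mg/L.
Minimum DO = C_s − D_c = 9.97 − 3.335 = 6.635 mg/L.

t_c ≈ 0.649 d; D_c ≈ 3.33 mg/L; min DO ≈ 6.64 mg/L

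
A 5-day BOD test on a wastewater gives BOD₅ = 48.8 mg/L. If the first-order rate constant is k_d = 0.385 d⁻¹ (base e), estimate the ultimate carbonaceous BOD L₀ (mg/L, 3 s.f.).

L₀ ≈ 57.1 mg/L

BOD₅ = L₀(1 − e^(−5k_d)) ⇒ L₀ = BOD₅ / (1 − e^(−5×0.385))
= 48.8 / (1 − 0.1459) = 48.8 / 0.8541 = 57.13 mg/L.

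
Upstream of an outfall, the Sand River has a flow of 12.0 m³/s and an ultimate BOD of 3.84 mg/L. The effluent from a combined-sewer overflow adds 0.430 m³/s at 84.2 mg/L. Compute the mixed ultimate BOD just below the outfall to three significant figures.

Flow-weighted mixing: C = (Q_r C_r + Q_w C_w)/(Q_r + Q_w)
= (12.0×3.84 + 0.430×84.2)/(12.0 + 0.430) = 82.29/12.43 = 6.620 mg/L.

6.62 mg/L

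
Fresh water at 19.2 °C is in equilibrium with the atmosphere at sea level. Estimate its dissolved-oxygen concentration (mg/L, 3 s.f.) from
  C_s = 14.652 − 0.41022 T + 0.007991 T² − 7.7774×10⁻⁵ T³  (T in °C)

C_s ≈ 9.17 mg/L

C_s = 14.652 − 0.41022×19.2 + 0.007991×19.2² − 7.7774×10⁻⁵×19.2³ = 9.171 mg/L.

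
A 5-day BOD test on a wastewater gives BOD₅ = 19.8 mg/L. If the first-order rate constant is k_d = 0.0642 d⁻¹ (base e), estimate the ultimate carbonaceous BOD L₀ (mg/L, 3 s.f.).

BOD₅ = L₀(1 − e^(−5k_d)) ⇒ L₀ = BOD₅ / (1 − e^(−5×0.0642))
= 19.8 / (1 − 0.7254) = 19.8 / 0.2746 = 72.11 mg/L.

L₀ ≈ 72.1 mg/L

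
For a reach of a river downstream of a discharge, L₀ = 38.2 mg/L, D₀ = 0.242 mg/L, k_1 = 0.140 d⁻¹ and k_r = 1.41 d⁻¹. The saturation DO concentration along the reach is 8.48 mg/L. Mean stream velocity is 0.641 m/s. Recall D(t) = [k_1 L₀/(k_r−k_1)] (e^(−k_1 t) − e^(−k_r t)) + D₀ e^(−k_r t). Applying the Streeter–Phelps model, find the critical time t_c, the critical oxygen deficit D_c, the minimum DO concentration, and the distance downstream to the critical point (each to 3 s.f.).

t_c = [1/(k_r−k_1)] ln[(k_r/k_1)(1 − D₀(k_r−k_1)/(k_1 L₀))]
= [1/(1.41−0.140)] ln[(1.41/0.140)(1 − 0.242×1.270/(0.140×38.2))]
= (1/1.270) ln[10.07 × 0.9425] = 0.7874 × ln(9.493) = 0.7874 × 2.251 = 1.772 d.
L(t_c) = L₀ e^(−k_1 t_c) = 38.2 × 0.7803 = 29.81 mg/L, and at the critical point k_r D_c = k_1 L, so D_c = (0.140/1.41) × 29.81 = 2.960 mg/L.
Minimum DO = C_s − D_c = 8.48 − 2.960 = 5.520 mg/L.
x_c = v t_c = 0.641 m/s × 1.772 d × 86400 s/d = 98140 m ≈ 98.1 km.

t_c ≈ 1.77 d; D_c ≈ 2.96 mg/L; min DO ≈ 5.52 mg/L; x_c ≈ 98.1 km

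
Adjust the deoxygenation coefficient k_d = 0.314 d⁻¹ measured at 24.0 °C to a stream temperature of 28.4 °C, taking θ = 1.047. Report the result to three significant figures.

k_d ≈ 0.384 d⁻¹

k_d(T₂) = k_d(T₁) · θ^(T₂−T₁) = 0.314 × 1.047^(28.4−24.0)
= 0.314 × 1.047^4.40 = 0.314 × 1.224 = 0.3843 d⁻¹.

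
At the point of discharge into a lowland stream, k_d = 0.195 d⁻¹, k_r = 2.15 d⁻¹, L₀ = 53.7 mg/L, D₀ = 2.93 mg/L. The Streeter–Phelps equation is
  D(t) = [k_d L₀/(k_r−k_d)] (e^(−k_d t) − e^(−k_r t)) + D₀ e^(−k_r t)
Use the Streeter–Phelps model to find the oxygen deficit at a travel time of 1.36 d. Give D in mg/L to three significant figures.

D ≈ 3.98 mg/L

k_d L₀/(k_r−k_d) = 0.195×53.7/(2.15−0.195) = 10.47/1.955 = 5.356 mg/L.
e^(−k_d t) = e^(−0.195×1.360) = 0.7671; e^(−k_r t) = e^(−2.15×1.360) = 0.05372.
D = 5.356 × (0.7671 − 0.05372) + 2.93 × 0.05372 = 3.821 + 0.1574 = 3.978 mg/L.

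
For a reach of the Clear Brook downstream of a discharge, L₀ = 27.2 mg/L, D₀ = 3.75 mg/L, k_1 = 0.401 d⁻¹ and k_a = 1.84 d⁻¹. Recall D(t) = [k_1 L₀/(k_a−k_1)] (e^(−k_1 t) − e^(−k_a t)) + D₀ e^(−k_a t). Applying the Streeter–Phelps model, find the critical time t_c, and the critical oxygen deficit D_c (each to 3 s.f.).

t_c = [1/(k_a−k_1)] ln[(k_a/k_1)(1 − D₀(k_a−k_1)/(k_1 L₀))]
= [1/(1.84−0.401)] ln[(1.84/0.401)(1 − 3.75×1.439/(0.401×27.2))]
= (1/1.439) ln[4.589 × 0.5053] = 0.6949 × ln(2.318) = 0.6949 × 0.8409 = 0.5843 d.
D_c = (k_1/k_a) L₀ e^(−k_1 t_c) = (0.401/1.84) × 27.2 × e^(−0.401×0.5843) = 0.2179 × 27.2 × 0.7911 = 4.690 mg/L.

t_c ≈ 0.584 d; D_c ≈ 4.69 mg/L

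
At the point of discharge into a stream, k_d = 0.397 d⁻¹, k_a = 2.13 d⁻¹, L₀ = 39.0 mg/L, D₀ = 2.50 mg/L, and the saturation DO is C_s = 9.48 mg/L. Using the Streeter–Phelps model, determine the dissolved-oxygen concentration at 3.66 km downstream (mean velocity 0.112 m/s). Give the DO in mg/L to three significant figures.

DO ≈ 4.67 mg/L

Travel time t = x/v = 3.66 km / (0.112 m/s) = 3660 m / 0.112 m/s = 32680 s = 0.3782 d.
k_d L₀/(k_a−k_d) = 0.397×39.0/(2.13−0.397) = 15.48/1.733 = 8.934 mg/L.
e^(−k_d t) = e^(−0.397×0.3782) = 0.8606; e^(−k_a t) = e^(−2.13×0.3782) = 0.4468.
D = 8.934 × (0.8606 − 0.4468) + 2.50 × 0.4468 = 3.697 + 1.117 = 4.814 mg/L.
DO = C_s − D = 9.48 − 4.814 = 4.666 mg/L.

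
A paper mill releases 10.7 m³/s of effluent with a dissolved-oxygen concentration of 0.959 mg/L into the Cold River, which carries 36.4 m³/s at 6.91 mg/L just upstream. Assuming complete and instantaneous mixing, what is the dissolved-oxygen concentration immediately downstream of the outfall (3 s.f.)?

5.56 mg/L

Flow-weighted mixing: C = (Q_r C_r + Q_w C_w)/(Q_r + Q_w)
= (36.4×6.91 + 10.7×0.959)/(36.4 + 10.7) = 261.8/47.10 = 5.558 mg/L.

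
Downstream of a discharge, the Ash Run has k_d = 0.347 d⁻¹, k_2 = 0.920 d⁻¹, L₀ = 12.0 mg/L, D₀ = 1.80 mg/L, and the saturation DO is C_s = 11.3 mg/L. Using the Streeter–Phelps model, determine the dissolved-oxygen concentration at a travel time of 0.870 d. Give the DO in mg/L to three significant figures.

k_d L₀/(k_2−k_d) = 0.347×12.0/(0.920−0.347) = 4.164/0.5730 = 7.267 mg/L.
e^(−k_d t) = e^(−0.347×0.8700) = 0.7394; e^(−k_2 t) = e^(−0.920×0.8700) = 0.4491.
D = 7.267 × (0.7394 − 0.4491) + 1.80 × 0.4491 = 2.109 + 0.8085 = 2.918 mg/L.
DO = C_s − D = 11.3 − 2.918 = 8.382 mg/L.

DO ≈ 8.38 mg/L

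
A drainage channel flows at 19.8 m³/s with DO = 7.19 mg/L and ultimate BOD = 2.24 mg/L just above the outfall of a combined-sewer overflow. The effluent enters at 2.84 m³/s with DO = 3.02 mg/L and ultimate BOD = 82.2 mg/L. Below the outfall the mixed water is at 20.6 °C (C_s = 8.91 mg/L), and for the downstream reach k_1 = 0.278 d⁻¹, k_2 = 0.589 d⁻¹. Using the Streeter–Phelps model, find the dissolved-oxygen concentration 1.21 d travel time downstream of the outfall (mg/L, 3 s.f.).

Mixed DO = (19.8×7.19 + 2.84×3.02)/(19.8+2.84) = 150.9/22.64 = 6.667 mg/L.
Mixed L₀ = (19.8×2.24 + 2.84×82.2)/(22.64) = 277.8/22.64 = 12.27 mg/L.
Initial deficit D₀ = C_s − DO₀ = 8.91 − 6.667 = 2.243 mg/L.
D(1.21) = [0.278×12.27/(0.589−0.278)](e^(−0.278×1.21) − e^(−0.589×1.21)) + 2.243 e^(−0.589×1.21)
= 10.97 × (0.7144 − 0.4903) + 2.243 × 0.4903 = 3.557 mg/L.
DO = 8.91 − 3.557 = 5.353 mg/L.

DO ≈ 5.35 mg/L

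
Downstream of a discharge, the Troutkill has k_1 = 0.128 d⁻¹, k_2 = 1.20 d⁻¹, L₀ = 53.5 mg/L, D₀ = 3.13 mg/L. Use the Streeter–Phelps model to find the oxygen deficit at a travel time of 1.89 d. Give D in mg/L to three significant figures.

D ≈ 4.68 mg/L

k_1 L₀/(k_2−k_1) = 0.128×53.5/(1.20−0.128) = 6.848/1.072 = 6.388 mg/L.
e^(−k_1 t) = e^(−0.128×1.890) = 0.7851; e^(−k_2 t) = e^(−1.20×1.890) = 0.1035.
D = 6.388 × (0.7851 − 0.1035) + 3.13 × 0.1035 = 4.354 + 0.3240 = 4.678 mg/L.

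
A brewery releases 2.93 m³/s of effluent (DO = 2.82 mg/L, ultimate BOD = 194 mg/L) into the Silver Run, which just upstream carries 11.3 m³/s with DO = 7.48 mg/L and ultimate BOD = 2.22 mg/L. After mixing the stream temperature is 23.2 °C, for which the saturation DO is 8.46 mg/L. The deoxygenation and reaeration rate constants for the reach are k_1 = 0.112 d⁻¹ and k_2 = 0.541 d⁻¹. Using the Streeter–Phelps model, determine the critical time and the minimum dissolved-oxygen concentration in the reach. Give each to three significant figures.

t_c ≈ 3.21 d; minimum DO ≈ 2.44 mg/L

Mixed DO = (11.3×7.48 + 2.93×2.82)/(11.3+2.93) = 92.79/14.23 = 6.520 mg/L.
Mixed L₀ = (11.3×2.22 + 2.93×194)/(14.23) = 593.5/14.23 = 41.71 mg/L.
Initial deficit D₀ = C_s − DO₀ = 8.46 − 6.520 = 1.940 mg/L.
t_c = (1/0.4290) ln[(0.541/0.112)(1 − 1.940×0.4290/(0.112×41.71))] = 2.331 × ln(3.970) = 3.214 d.
D_c = (0.112/0.541) × 41.71 × e^(−0.112×3.214) = 0.2070 × 41.71 × 0.6977 = 6.024 mg/L.
Minimum DO = 8.46 − 6.024 = 2.436 mg/L.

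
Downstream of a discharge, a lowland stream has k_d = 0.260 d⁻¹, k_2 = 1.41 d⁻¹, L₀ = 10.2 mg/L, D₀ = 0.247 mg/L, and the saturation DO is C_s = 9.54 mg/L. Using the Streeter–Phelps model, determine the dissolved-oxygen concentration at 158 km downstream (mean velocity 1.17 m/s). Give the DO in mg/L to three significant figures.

DO ≈ 8.23 mg/L

Travel time t = x/v = 158 km / (1.17 m/s) = 158000 m / 1.17 m/s = 135000 s = 1.563 d.
k_d L₀/(k_2−k_d) = 0.260×10.2/(1.41−0.260) = 2.652/1.150 = 2.306 mg/L.
e^(−k_d t) = e^(−0.260×1.563) = 0.6661; e^(−k_2 t) = e^(−1.41×1.563) = 0.1104.
D = 2.306 × (0.6661 − 0.1104) + 0.247 × 0.1104 = 1.281 + 0.02726 = 1.309 mg/L.
DO = C_s − D = 9.54 − 1.309 = 8.231 mg/L.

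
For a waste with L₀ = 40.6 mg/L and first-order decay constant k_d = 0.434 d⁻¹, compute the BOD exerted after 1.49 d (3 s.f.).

y ≈ 19.3 mg/L

y_t = L₀(1 − e^(−k_d t)) = 40.6 × (1 − e^(−0.434×1.49))
= 40.6 × (1 − 0.5238) = 40.6 × 0.4762 = 19.33 mg/L.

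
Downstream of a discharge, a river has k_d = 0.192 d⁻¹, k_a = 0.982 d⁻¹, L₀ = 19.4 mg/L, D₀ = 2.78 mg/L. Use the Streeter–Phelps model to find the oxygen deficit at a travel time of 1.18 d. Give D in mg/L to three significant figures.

D ≈ 3.15 mg/L

k_d L₀/(k_a−k_d) = 0.192×19.4/(0.982−0.192) = 3.725/0.7900 = 4.715 mg/L.
e^(−k_d t) = e^(−0.192×1.180) = 0.7973; e^(−k_a t) = e^(−0.982×1.180) = 0.3139.
D = 4.715 × (0.7973 − 0.3139) + 2.78 × 0.3139 = 2.279 + 0.8726 = 3.152 mg/L.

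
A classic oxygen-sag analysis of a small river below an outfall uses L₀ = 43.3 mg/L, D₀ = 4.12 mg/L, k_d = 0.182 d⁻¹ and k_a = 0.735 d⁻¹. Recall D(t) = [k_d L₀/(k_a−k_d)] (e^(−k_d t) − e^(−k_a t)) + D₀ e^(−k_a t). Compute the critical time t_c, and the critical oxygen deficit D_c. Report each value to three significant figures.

t_c ≈ 1.91 d; D_c ≈ 7.58 mg/L

At the critical point dD/dt = 0, so k_d L₀ e^(−k_d t) = k_a D. Substituting D(t) from the Streeter–Phelps equation and solving for t gives
t_c = ln[(k_a/k_d)(1 − D₀(k_a−k_d)/(k_d L₀))] / (k_a−k_d).
Here k_a−k_d = 0.5530 d⁻¹ and 1 − D₀(k_a−k_d)/(k_d L₀) = 1 − 4.12×0.5530/(0.182×43.3) = 0.7109, so
t_c = ln(4.038 × 0.7109) / 0.5530 = 1.055 / 0.5530 = 1.907 d.
D_c = (k_d/k_a) L₀ e^(−k_d t_c) = (0.182/0.735) × 43.3 × e^(−0.182×1.907) = 0.2476 × 43.3 × 0.7067 = 7.578 mg/L.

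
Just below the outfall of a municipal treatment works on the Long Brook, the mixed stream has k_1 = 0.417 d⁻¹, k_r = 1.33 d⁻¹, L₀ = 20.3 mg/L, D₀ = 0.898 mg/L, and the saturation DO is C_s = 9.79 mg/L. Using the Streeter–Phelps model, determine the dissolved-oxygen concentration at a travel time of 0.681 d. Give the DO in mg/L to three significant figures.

DO ≈ 6.20 mg/L

k_1 L₀/(k_r−k_1) = 0.417×20.3/(1.33−0.417) = 8.465/0.9130 = 9.272 mg/L.
e^(−k_1 t) = e^(−0.417×0.6810) = 0.7528; e^(−k_r t) = e^(−1.33×0.6810) = 0.4042.
D = 9.272 × (0.7528 − 0.4042) + 0.898 × 0.4042 = 3.232 + 0.3630 = 3.595 mg/L.
DO = C_s − D = 9.79 − 3.595 = 6.195 mg/L.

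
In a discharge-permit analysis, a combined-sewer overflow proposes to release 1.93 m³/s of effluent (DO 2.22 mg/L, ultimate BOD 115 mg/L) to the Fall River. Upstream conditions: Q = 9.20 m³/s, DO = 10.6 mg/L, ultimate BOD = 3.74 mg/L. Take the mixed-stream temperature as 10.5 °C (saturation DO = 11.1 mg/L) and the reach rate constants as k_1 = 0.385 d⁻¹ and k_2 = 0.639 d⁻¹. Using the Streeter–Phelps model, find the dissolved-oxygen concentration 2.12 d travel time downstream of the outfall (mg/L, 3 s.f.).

Mixed DO = (9.20×10.6 + 1.93×2.22)/(9.20+1.93) = 101.8/11.13 = 9.147 mg/L.
Mixed L₀ = (9.20×3.74 + 1.93×115)/(11.13) = 256.4/11.13 = 23.03 mg/L.
Initial deficit D₀ = C_s − DO₀ = 11.1 − 9.147 = 1.953 mg/L.
D(2.12) = [0.385×23.03/(0.639−0.385)](e^(−0.385×2.12) − e^(−0.639×2.12)) + 1.953 e^(−0.639×2.12)
= 34.91 × (0.4421 − 0.2580) + 1.953 × 0.2580 = 6.931 mg/L.
DO = 11.1 − 6.931 = 4.169 mg/L.

DO ≈ 4.17 mg/L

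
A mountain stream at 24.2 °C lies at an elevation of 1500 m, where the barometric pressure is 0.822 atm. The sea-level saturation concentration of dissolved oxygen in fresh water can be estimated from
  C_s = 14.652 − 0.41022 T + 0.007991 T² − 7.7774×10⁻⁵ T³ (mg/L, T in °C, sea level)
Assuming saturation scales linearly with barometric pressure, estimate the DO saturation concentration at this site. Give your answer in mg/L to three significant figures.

C_s ≈ 6.82 mg/L

At sea level: C_s = 14.652 − 0.41022×24.2 + 0.007991×24.2² − 7.7774×10⁻⁵×24.2³ = 8.302 mg/L.
Pressure correction: C_s' = 8.302 × 0.822 = 6.824 mg/L.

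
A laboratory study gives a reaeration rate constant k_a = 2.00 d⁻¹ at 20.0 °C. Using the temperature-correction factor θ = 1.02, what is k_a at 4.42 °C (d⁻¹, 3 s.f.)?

k_a(T₂) = k_a(T₁) · θ^(T₂−T₁) = 2.00 × 1.02^(4.42−20.0)
= 2.00 × 1.02^-15.6 = 2.00 × 0.7345 = 1.469 d⁻¹.

k_a ≈ 1.47 d⁻¹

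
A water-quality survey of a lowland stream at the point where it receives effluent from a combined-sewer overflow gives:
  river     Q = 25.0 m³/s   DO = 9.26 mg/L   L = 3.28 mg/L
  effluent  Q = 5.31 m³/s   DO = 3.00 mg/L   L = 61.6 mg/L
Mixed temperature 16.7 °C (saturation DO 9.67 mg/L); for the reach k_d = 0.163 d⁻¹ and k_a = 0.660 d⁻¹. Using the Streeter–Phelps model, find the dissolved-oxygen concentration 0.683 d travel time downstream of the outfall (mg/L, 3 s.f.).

DO ≈ 7.57 mg/L

Mixed DO = (25.0×9.26 + 5.31×3.00)/(25.0+5.31) = 247.4/30.31 = 8.163 mg/L.
Mixed L₀ = (25.0×3.28 + 5.31×61.6)/(30.31) = 409.1/30.31 = 13.50 mg/L.
Initial deficit D₀ = C_s − DO₀ = 9.67 − 8.163 = 1.507 mg/L.
D(0.683) = [0.163×13.50/(0.660−0.163)](e^(−0.163×0.683) − e^(−0.660×0.683)) + 1.507 e^(−0.660×0.683)
= 4.427 × (0.8946 − 0.6371) + 1.507 × 0.6371 = 2.100 mg/L.
DO = 9.67 − 2.100 = 7.570 mg/L.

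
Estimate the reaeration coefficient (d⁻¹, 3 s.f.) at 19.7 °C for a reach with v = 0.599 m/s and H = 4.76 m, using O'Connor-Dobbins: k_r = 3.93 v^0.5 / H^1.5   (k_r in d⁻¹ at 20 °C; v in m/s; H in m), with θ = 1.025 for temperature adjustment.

k_r ≈ 0.291 d⁻¹

k_r(20) = 3.93 × 0.599^0.5 / 4.76^1.5 = 3.93 × 0.7740 / 10.39 = 0.2929 d⁻¹.
k_r(19.7) = 0.2929 × 1.025^(19.7−20) = 0.2929 × 0.9926 = 0.2907 d⁻¹.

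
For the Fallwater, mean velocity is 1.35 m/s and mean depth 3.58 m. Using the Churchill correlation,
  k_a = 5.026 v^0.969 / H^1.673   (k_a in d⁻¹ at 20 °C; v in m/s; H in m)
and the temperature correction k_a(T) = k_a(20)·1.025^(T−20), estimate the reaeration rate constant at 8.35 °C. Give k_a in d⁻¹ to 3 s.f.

k_a ≈ 0.597 d⁻¹

k_a(20) = 5.026 × 1.35^0.969 / 3.58^1.673 = 5.026 × 1.337 / 8.446 = 0.7959 d⁻¹.
k_a(8.35) = 0.7959 × 1.025^(8.35−20) = 0.7959 × 0.7500 = 0.5969 d⁻¹.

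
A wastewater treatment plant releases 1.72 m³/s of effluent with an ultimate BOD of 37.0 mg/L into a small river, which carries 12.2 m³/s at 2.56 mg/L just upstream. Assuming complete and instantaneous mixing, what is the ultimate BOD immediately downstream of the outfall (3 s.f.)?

Flow-weighted mixing: C = (Q_r C_r + Q_w C_w)/(Q_r + Q_w)
= (12.2×2.56 + 1.72×37.0)/(12.2 + 1.72) = 94.87/13.92 = 6.816 mg/L.

6.82 mg/L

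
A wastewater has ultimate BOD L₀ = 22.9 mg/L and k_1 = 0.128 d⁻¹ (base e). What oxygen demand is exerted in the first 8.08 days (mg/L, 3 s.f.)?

y ≈ 14.8 mg/L

y_t = L₀(1 − e^(−k_1 t)) = 22.9 × (1 − e^(−0.128×8.08))
= 22.9 × (1 − 0.3555) = 22.9 × 0.6445 = 14.76 mg/L.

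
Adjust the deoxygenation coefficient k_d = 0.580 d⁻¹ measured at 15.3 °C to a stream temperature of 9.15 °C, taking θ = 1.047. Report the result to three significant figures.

k_d(T₂) = k_d(T₁) · θ^(T₂−T₁) = 0.580 × 1.047^(9.15−15.3)
= 0.580 × 1.047^-6.15 = 0.580 × 0.7539 = 0.4373 d⁻¹.

k_d ≈ 0.437 d⁻¹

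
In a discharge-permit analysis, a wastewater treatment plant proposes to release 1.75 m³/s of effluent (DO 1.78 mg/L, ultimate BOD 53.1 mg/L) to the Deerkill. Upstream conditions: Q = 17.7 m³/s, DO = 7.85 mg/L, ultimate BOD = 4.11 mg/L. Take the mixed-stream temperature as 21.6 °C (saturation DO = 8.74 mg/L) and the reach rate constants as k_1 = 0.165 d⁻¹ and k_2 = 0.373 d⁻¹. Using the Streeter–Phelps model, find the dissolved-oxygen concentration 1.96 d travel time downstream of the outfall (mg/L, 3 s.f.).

Mixed DO = (17.7×7.85 + 1.75×1.78)/(17.7+1.75) = 142.1/19.45 = 7.304 mg/L.
Mixed L₀ = (17.7×4.11 + 1.75×53.1)/(19.45) = 165.7/19.45 = 8.518 mg/L.
Initial deficit D₀ = C_s − DO₀ = 8.74 − 7.304 = 1.436 mg/L.
D(1.96) = [0.165×8.518/(0.373−0.165)](e^(−0.165×1.96) − e^(−0.373×1.96)) + 1.436 e^(−0.373×1.96)
= 6.757 × (0.7237 − 0.4814) + 1.436 × 0.4814 = 2.329 mg/L.
DO = 8.74 − 2.329 = 6.411 mg/L.

DO ≈ 6.41 mg/L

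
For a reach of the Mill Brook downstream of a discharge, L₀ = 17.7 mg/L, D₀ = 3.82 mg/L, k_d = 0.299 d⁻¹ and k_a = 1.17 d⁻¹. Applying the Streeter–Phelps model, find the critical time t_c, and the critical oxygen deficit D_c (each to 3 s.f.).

With k_a/k_d = 3.913 and 1 − D₀(k_a−k_d)/(k_d L₀) = 0.3713,
t_c = ln(3.913 × 0.3713) / (1.17 − 0.299) = ln(1.453) / 0.8710 = 0.3736/0.8710 = 0.4289 d.
L(t_c) = L₀ e^(−k_d t_c) = 17.7 × 0.8796 = 15.57 mg/L, and at the critical point k_a D_c = k_d L, so D_c = (0.299/1.17) × 15.57 = 3.979 mg/L.

t_c ≈ 0.429 d; D_c ≈ 3.98 mg/L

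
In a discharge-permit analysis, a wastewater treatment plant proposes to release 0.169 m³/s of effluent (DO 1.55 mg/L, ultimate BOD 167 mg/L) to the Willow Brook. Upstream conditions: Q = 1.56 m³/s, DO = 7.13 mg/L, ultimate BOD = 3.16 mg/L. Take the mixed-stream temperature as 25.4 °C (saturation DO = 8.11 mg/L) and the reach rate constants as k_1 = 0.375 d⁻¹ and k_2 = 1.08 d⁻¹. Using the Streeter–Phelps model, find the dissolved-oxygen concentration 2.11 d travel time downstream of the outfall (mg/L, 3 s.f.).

DO ≈ 4.38 mg/L

Mixed DO = (1.56×7.13 + 0.169×1.55)/(1.56+0.169) = 11.38/1.729 = 6.585 mg/L.
Mixed L₀ = (1.56×3.16 + 0.169×167)/(1.729) = 33.15/1.729 = 19.17 mg/L.
Initial deficit D₀ = C_s − DO₀ = 8.11 − 6.585 = 1.525 mg/L.
D(2.11) = [0.375×19.17/(1.08−0.375)](e^(−0.375×2.11) − e^(−1.08×2.11)) + 1.525 e^(−1.08×2.11)
= 10.20 × (0.4533 − 0.1024) + 1.525 × 0.1024 = 3.735 mg/L.
DO = 8.11 − 3.735 = 4.375 mg/L.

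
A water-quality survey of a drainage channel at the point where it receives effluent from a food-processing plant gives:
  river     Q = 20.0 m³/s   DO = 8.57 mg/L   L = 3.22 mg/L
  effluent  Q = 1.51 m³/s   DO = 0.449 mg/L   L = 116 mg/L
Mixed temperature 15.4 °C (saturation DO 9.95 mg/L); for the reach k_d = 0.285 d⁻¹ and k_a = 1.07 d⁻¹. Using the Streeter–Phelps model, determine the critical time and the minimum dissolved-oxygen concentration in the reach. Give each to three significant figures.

t_c ≈ 0.847 d; minimum DO ≈ 7.62 mg/L

Mixed DO = (20.0×8.57 + 1.51×0.449)/(20.0+1.51) = 172.1/21.51 = 8.000 mg/L.
Mixed L₀ = (20.0×3.22 + 1.51×116)/(21.51) = 239.6/21.51 = 11.14 mg/L.
Initial deficit D₀ = C_s − DO₀ = 9.95 − 8.000 = 1.950 mg/L.
t_c = (1/0.7850) ln[(1.07/0.285)(1 − 1.950×0.7850/(0.285×11.14))] = 1.274 × ln(1.944) = 0.8466 d.
D_c = (0.285/1.07) × 11.14 × e^(−0.285×0.8466) = 0.2664 × 11.14 × 0.7856 = 2.330 mg/L.
Minimum DO = 9.95 − 2.330 = 7.620 mg/L.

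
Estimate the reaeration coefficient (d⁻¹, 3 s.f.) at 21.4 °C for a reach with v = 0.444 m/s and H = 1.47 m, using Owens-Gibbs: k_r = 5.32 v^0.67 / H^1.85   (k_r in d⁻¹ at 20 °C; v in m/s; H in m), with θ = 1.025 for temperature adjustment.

k_r(20) = 5.32 × 0.444^0.67 / 1.47^1.85 = 5.32 × 0.5804 / 2.040 = 1.514 d⁻¹.
k_r(21.4) = 1.514 × 1.025^(21.4−20) = 1.514 × 1.035 = 1.567 d⁻¹.

k_r ≈ 1.57 d⁻¹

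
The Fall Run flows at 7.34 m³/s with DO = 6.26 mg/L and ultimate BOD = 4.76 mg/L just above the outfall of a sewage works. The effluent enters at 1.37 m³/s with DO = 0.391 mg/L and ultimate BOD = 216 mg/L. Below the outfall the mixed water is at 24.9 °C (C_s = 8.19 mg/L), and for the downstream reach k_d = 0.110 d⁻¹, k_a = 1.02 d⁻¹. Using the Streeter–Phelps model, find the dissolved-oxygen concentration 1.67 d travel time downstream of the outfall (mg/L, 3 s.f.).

DO ≈ 4.69 mg/L

Mixed DO = (7.34×6.26 + 1.37×0.391)/(7.34+1.37) = 46.48/8.710 = 5.337 mg/L.
Mixed L₀ = (7.34×4.76 + 1.37×216)/(8.710) = 330.9/8.710 = 37.99 mg/L.
Initial deficit D₀ = C_s − DO₀ = 8.19 − 5.337 = 2.853 mg/L.
D(1.67) = [0.110×37.99/(1.02−0.110)](e^(−0.110×1.67) − e^(−1.02×1.67)) + 2.853 e^(−1.02×1.67)
= 4.592 × (0.8322 − 0.1821) + 2.853 × 0.1821 = 3.505 mg/L.
DO = 8.19 − 3.505 = 4.685 mg/L.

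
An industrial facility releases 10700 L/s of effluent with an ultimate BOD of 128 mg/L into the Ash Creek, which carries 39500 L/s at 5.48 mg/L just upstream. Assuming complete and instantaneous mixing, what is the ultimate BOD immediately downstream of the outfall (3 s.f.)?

31.6 mg/L

Flow-weighted mixing: C = (Q_r C_r + Q_w C_w)/(Q_r + Q_w)
= (39500×5.48 + 10700×128)/(39500 + 10700) = 1.586×10^6/50200 = 31.59 mg/L.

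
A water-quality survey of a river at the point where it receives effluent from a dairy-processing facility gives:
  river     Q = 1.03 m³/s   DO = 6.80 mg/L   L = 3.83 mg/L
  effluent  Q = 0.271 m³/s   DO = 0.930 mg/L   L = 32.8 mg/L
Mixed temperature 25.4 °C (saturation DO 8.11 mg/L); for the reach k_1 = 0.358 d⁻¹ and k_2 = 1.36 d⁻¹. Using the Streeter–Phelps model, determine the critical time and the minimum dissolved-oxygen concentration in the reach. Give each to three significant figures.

Mixed DO = (1.03×6.80 + 0.271×0.930)/(1.03+0.271) = 7.256/1.301 = 5.577 mg/L.
Mixed L₀ = (1.03×3.83 + 0.271×32.8)/(1.301) = 12.83/1.301 = 9.864 mg/L.
Initial deficit D₀ = C_s − DO₀ = 8.11 − 5.577 = 2.533 mg/L.
t_c = (1/1.002) ln[(1.36/0.358)(1 − 2.533×1.002/(0.358×9.864))] = 0.9980 × ln(1.069) = 0.06653 d.
D_c = (0.358/1.36) × 9.864 × e^(−0.358×0.06653) = 0.2632 × 9.864 × 0.9765 = 2.536 mg/L.
Minimum DO = 8.11 − 2.536 = 5.574 mg/L.

t_c ≈ 0.0665 d; minimum DO ≈ 5.57 mg/L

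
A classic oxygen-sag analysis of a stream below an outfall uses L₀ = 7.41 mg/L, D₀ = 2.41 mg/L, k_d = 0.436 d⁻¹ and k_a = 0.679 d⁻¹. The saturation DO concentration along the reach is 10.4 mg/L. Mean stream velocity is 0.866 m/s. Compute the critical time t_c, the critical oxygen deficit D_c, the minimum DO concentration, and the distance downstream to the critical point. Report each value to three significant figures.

t_c ≈ 1.00 d; D_c ≈ 3.08 mg/L; min DO ≈ 7.32 mg/L; x_c ≈ 74.8 km

At the critical point dD/dt = 0, so k_d L₀ e^(−k_d t) = k_a D. Substituting D(t) from the Streeter–Phelps equation and solving for t gives
t_c = ln[(k_a/k_d)(1 − D₀(k_a−k_d)/(k_d L₀))] / (k_a−k_d).
Here k_a−k_d = 0.2430 d⁻¹ and 1 − D₀(k_a−k_d)/(k_d L₀) = 1 − 2.41×0.2430/(0.436×7.41) = 0.8187, so
t_c = ln(1.557 × 0.8187) / 0.2430 = 0.2430 / 0.2430 = 0.9999 d.
L(t_c) = L₀ e^(−k_d t_c) = 7.41 × 0.6466 = 4.792 mg/L, and at the critical point k_a D_c = k_d L, so D_c = (0.436/0.679) × 4.792 = 3.077 mg/L.
Minimum DO = C_s − D_c = 10.4 − 3.077 = 7.323 mg/L.
x_c = v t_c = 0.866 m/s × 0.9999 d × 86400 s/d = 74820 m ≈ 74.8 km.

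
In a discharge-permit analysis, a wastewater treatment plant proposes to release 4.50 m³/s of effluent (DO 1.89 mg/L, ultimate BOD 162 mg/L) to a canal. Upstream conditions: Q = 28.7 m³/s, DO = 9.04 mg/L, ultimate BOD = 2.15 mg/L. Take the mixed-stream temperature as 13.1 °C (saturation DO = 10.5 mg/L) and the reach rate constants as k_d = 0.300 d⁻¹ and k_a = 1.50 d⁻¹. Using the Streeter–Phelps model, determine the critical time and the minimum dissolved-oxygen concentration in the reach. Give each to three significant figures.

Mixed DO = (28.7×9.04 + 4.50×1.89)/(28.7+4.50) = 268.0/33.20 = 8.071 mg/L.
Mixed L₀ = (28.7×2.15 + 4.50×162)/(33.20) = 790.7/33.20 = 23.82 mg/L.
Initial deficit D₀ = C_s − DO₀ = 10.5 − 8.071 = 2.429 mg/L.
t_c = (1/1.200) ln[(1.50/0.300)(1 − 2.429×1.200/(0.300×23.82))] = 0.8333 × ln(2.960) = 0.9044 d.
D_c = (0.300/1.50) × 23.82 × e^(−0.300×0.9044) = 0.2000 × 23.82 × 0.7624 = 3.631 mg/L.
Minimum DO = 10.5 − 3.631 = 6.869 mg/L.

t_c ≈ 0.904 d; minimum DO ≈ 6.87 mg/L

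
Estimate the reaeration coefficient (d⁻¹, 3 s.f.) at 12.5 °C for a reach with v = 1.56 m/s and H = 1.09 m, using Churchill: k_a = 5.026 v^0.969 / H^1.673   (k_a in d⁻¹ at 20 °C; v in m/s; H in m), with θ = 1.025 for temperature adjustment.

k_a(20) = 5.026 × 1.56^0.969 / 1.09^1.673 = 5.026 × 1.539 / 1.155 = 6.695 d⁻¹.
k_a(12.5) = 6.695 × 1.025^(12.5−20) = 6.695 × 0.8309 = 5.563 d⁻¹.

k_a ≈ 5.56 d⁻¹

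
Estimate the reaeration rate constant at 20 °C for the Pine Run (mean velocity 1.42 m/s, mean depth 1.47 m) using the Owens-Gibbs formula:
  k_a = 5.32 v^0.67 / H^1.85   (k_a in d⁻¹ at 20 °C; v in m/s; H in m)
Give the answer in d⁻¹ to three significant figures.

k_a ≈ 3.30 d⁻¹

k_a = 5.32 × 1.42^0.67 / 1.47^1.85 = 5.32 × 1.265 / 2.040 = 3.299 d⁻¹.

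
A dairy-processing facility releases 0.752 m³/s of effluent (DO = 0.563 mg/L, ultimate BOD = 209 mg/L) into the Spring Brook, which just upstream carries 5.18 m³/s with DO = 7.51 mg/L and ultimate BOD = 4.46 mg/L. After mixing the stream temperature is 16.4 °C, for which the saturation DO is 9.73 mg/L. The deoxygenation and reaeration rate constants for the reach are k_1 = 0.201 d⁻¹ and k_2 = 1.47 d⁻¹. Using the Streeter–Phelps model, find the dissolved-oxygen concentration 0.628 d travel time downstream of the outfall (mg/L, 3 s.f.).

Mixed DO = (5.18×7.51 + 0.752×0.563)/(5.18+0.752) = 39.33/5.932 = 6.629 mg/L.
Mixed L₀ = (5.18×4.46 + 0.752×209)/(5.932) = 180.3/5.932 = 30.39 mg/L.
Initial deficit D₀ = C_s − DO₀ = 9.73 − 6.629 = 3.101 mg/L.
D(0.628) = [0.201×30.39/(1.47−0.201)](e^(−0.201×0.628) − e^(−1.47×0.628)) + 3.101 e^(−1.47×0.628)
= 4.813 × (0.8814 − 0.3973) + 3.101 × 0.3973 = 3.562 mg/L.
DO = 9.73 − 3.562 = 6.168 mg/L.

DO ≈ 6.17 mg/L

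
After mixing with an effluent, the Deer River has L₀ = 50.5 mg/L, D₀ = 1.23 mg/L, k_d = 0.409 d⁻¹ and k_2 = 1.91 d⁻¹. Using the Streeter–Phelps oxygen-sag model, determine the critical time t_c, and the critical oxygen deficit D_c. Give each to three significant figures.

With k_2/k_d = 4.670 and 1 − D₀(k_2−k_d)/(k_d L₀) = 0.9106,
t_c = ln(4.670 × 0.9106) / (1.91 − 0.409) = ln(4.252) / 1.501 = 1.448/1.501 = 0.9644 d.
D_c = (k_d/k_2) L₀ e^(−k_d t_c) = (0.409/1.91) × 50.5 × e^(−0.409×0.9644) = 0.2141 × 50.5 × 0.6741 = 7.289 mg/L.

t_c ≈ 0.964 d; D_c ≈ 7.29 mg/L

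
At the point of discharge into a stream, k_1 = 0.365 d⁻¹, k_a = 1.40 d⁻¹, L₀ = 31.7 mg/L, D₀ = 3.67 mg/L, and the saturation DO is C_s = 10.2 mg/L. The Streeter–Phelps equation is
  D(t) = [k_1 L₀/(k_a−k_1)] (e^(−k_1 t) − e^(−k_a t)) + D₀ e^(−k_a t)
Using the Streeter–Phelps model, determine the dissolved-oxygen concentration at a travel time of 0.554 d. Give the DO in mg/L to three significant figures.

k_1 L₀/(k_a−k_1) = 0.365×31.7/(1.40−0.365) = 11.57/1.035 = 11.18 mg/L.
e^(−k_1 t) = e^(−0.365×0.5540) = 0.8169; e^(−k_a t) = e^(−1.40×0.5540) = 0.4604.
D = 11.18 × (0.8169 − 0.4604) + 3.67 × 0.4604 = 3.985 + 1.690 = 5.675 mg/L.
DO = C_s − D = 10.2 − 5.675 = 4.525 mg/L.

DO ≈ 4.52 mg/L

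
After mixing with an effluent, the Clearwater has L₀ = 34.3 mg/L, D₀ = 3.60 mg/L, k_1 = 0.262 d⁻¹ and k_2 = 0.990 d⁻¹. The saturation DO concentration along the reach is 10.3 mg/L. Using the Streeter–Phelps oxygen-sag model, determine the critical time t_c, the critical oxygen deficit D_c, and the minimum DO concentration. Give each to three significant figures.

At the critical point dD/dt = 0, so k_1 L₀ e^(−k_1 t) = k_2 D. Substituting D(t) from the Streeter–Phelps equation and solving for t gives
t_c = ln[(k_2/k_1)(1 − D₀(k_2−k_1)/(k_1 L₀))] / (k_2−k_1).
Here k_2−k_1 = 0.7280 d⁻¹ and 1 − D₀(k_2−k_1)/(k_1 L₀) = 1 − 3.60×0.7280/(0.262×34.3) = 0.7084, so
t_c = ln(3.779 × 0.7084) / 0.7280 = 0.9846 / 0.7280 = 1.352 d.
L(t_c) = L₀ e^(−k_1 t_c) = 34.3 × 0.7016 = 24.07 mg/L, and at the critical point k_2 D_c = k_1 L, so D_c = (0.262/0.990) × 24.07 = 6.369 mg/L.
Minimum DO = C_s − D_c = 10.3 − 6.369 = 3.931 mg/L.

t_c ≈ 1.35 d; D_c ≈ 6.37 mg/L; min DO ≈ 3.93 mg/L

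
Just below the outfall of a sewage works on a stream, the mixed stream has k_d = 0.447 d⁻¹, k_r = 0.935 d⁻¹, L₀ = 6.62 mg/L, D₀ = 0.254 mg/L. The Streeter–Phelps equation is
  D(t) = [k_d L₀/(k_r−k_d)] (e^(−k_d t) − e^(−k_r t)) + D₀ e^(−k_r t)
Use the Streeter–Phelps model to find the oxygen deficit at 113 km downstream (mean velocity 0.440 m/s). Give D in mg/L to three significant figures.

D ≈ 1.25 mg/L

Travel time t = x/v = 113 km / (0.440 m/s) = 113000 m / 0.440 m/s = 256800 s = 2.972 d.
k_d L₀/(k_r−k_d) = 0.447×6.62/(0.935−0.447) = 2.959/0.4880 = 6.064 mg/L.
e^(−k_d t) = e^(−0.447×2.972) = 0.2648; e^(−k_r t) = e^(−0.935×2.972) = 0.06209.
D = 6.064 × (0.2648 − 0.06209) + 0.254 × 0.06209 = 1.229 + 0.01577 = 1.245 mg/L.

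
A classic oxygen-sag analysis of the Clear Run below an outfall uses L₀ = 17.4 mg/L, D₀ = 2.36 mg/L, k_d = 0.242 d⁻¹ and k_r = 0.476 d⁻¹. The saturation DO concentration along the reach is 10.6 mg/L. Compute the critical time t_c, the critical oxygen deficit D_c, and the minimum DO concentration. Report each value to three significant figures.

t_c ≈ 2.29 d; D_c ≈ 5.08 mg/L; min DO ≈ 5.52 mg/L

With k_r/k_d = 1.967 and 1 − D₀(k_r−k_d)/(k_d L₀) = 0.8689,
t_c = ln(1.967 × 0.8689) / (0.476 − 0.242) = ln(1.709) / 0.2340 = 0.5359/0.2340 = 2.290 d.
L(t_c) = L₀ e^(−k_d t_c) = 17.4 × 0.5745 = 9.997 mg/L, and at the critical point k_r D_c = k_d L, so D_c = (0.242/0.476) × 9.997 = 5.082 mg/L.
Minimum DO = C_s − D_c = 10.6 − 5.082 = 5.518 mg/L.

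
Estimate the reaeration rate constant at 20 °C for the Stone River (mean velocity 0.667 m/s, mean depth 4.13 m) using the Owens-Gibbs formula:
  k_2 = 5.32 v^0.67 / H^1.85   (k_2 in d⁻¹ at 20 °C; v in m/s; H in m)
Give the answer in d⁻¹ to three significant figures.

k_2 = 5.32 × 0.667^0.67 / 4.13^1.85 = 5.32 × 0.7624 / 13.79 = 0.2941 d⁻¹.

k_2 ≈ 0.294 d⁻¹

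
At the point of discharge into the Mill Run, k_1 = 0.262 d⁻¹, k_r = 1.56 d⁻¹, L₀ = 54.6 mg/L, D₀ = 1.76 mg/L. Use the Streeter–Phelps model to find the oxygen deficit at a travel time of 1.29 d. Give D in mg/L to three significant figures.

k_1 L₀/(k_r−k_1) = 0.262×54.6/(1.56−0.262) = 14.31/1.298 = 11.02 mg/L.
e^(−k_1 t) = e^(−0.262×1.290) = 0.7132; e^(−k_r t) = e^(−1.56×1.290) = 0.1337.
D = 11.02 × (0.7132 − 0.1337) + 1.76 × 0.1337 = 6.387 + 0.2353 = 6.622 mg/L.

D ≈ 6.62 mg/L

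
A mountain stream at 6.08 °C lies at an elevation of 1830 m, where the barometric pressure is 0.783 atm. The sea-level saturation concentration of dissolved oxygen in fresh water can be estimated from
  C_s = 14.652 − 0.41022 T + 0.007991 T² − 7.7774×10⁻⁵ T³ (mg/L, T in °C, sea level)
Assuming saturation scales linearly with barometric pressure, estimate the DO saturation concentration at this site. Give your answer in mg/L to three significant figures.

At sea level: C_s = 14.652 − 0.41022×6.08 + 0.007991×6.08² − 7.7774×10⁻⁵×6.08³ = 12.44 mg/L.
Pressure correction: C_s' = 12.44 × 0.783 = 9.737 mg/L.

C_s ≈ 9.74 mg/L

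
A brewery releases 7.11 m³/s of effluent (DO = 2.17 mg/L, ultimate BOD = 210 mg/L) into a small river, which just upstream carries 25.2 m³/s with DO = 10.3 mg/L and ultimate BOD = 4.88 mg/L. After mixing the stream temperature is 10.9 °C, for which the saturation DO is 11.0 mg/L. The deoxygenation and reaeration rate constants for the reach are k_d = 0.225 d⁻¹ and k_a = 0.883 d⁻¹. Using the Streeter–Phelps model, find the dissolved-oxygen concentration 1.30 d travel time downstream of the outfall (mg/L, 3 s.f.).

DO ≈ 2.87 mg/L

Mixed DO = (25.2×10.3 + 7.11×2.17)/(25.2+7.11) = 275.0/32.31 = 8.511 mg/L.
Mixed L₀ = (25.2×4.88 + 7.11×210)/(32.31) = 1616/32.31 = 50.02 mg/L.
Initial deficit D₀ = C_s − DO₀ = 11.0 − 8.511 = 2.489 mg/L.
D(1.30) = [0.225×50.02/(0.883−0.225)](e^(−0.225×1.30) − e^(−0.883×1.30)) + 2.489 e^(−0.883×1.30)
= 17.10 × (0.7464 − 0.3173) + 2.489 × 0.3173 = 8.129 mg/L.
DO = 11.0 − 8.129 = 2.871 mg/L.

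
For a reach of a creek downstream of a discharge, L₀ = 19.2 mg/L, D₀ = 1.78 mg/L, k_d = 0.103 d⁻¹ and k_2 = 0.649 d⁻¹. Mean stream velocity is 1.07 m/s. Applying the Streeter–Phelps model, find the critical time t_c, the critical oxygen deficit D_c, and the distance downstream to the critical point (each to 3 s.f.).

t_c ≈ 2.13 d; D_c ≈ 2.45 mg/L; x_c ≈ 197 km

t_c = [1/(k_2−k_d)] ln[(k_2/k_d)(1 − D₀(k_2−k_d)/(k_d L₀))]
= [1/(0.649−0.103)] ln[(0.649/0.103)(1 − 1.78×0.5460/(0.103×19.2))]
= (1/0.5460) ln[6.301 × 0.5086] = 1.832 × ln(3.204) = 1.832 × 1.165 = 2.133 d.
D_c = (k_d/k_2) L₀ e^(−k_d t_c) = (0.103/0.649) × 19.2 × e^(−0.103×2.133) = 0.1587 × 19.2 × 0.8028 = 2.446 mg/L.
x_c = v t_c = 1.07 m/s × 2.133 d × 86400 s/d = 197200 m ≈ 197 km.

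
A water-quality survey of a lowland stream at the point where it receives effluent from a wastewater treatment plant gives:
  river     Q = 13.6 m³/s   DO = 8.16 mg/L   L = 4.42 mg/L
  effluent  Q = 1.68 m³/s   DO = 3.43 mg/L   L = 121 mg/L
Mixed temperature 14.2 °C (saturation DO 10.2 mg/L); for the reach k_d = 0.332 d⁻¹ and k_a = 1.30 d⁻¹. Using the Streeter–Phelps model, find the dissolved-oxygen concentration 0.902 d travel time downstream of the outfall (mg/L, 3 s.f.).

DO ≈ 6.86 mg/L

Mixed DO = (13.6×8.16 + 1.68×3.43)/(13.6+1.68) = 116.7/15.28 = 7.640 mg/L.
Mixed L₀ = (13.6×4.42 + 1.68×121)/(15.28) = 263.4/15.28 = 17.24 mg/L.
Initial deficit D₀ = C_s − DO₀ = 10.2 − 7.640 = 2.560 mg/L.
D(0.902) = [0.332×17.24/(1.30−0.332)](e^(−0.332×0.902) − e^(−1.30×0.902)) + 2.560 e^(−1.30×0.902)
= 5.912 × (0.7412 − 0.3096) + 2.560 × 0.3096 = 3.344 mg/L.
DO = 10.2 − 3.344 = 6.856 mg/L.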